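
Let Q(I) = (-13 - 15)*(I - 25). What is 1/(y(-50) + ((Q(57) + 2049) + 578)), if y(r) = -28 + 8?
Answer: 1/1711 ≈ 0.00058445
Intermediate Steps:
Q(I) = 700 - 28*I (Q(I) = -28*(-25 + I) = 700 - 28*I)
y(r) = -20
1/(y(-50) + ((Q(57) + 2049) + 578)) = 1/(-20 + (((700 - 28*57) + 2049) + 578)) = 1/(-20 + (((700 - 1596) + 2049) + 578)) = 1/(-20 + ((-896 + 2049) + 578)) = 1/(-20 + (1153 + 578)) = 1/(-20 + 1731) = 1/1711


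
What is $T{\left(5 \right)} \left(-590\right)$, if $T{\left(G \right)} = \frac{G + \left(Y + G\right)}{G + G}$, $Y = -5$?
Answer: $-295$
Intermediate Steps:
$T{\left(G \right)} = \frac{-5 + 2 G}{2 G}$ ($T{\left(G \right)} = \frac{G + \left(-5 + G\right)}{G + G} = \frac{-5 + 2 G}{2 G}$)
$T{\left(5 \right)} \left(-590\right) = \frac{- \frac{5}{2} + 5}{5} \left(-590\right) = \frac{1}{5} \cdot \frac{5}{2} \left(-590\right) = \frac{1}{2} \left(-590\right) = -295$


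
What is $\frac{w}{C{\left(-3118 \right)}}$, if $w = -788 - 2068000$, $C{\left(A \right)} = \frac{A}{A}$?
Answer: $-2068788$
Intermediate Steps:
$C{\left(A \right)} = 1$
$w = -2068788$ ($w = -788 - 2068000 = -2068788$)
$\frac{w}{C{\left(-3118 \right)}} = - \frac{2068788}{1} = \left(-2068788\right) 1 = -2068788$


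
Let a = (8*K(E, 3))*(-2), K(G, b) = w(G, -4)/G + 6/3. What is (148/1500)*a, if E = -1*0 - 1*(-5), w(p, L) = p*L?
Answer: 1184/375 ≈ 3.1573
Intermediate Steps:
w(p, L) = L*p
E = 5 (E = 0 + 5 = 5)
K(G, b) = -2 (K(G, b) = (-4*G)/G + 6/3 = -4 + 6*(1/3) = -4 + 2 = -2)
a = 32 (a = (8*(-2))*(-2) = -16*(-2) = 32)
(148/1500)*a = (148/1500)*32 = (148*(1/1500))*32 = (37/375)*32 = 1184/375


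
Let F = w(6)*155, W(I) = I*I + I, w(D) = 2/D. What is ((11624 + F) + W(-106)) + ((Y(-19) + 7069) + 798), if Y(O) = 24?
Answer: 92090/3 ≈ 30697.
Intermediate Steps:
W(I) = I + I**2 (W(I) = I**2 + I = I + I**2)
F = 155/3 (F = (2/6)*155 = (2*(1/6))*155 = (1/3)*155 = 155/3 ≈ 51.667)
((11624 + F) + W(-106)) + ((Y(-19) + 7069) + 798) = ((11624 + 155/3) - 106*(1 - 106)) + ((24 + 7069) + 798) = (35027/3 - 106*(-105)) + (7093 + 798) = (35027/3 + 11130) + 7891 = 68417/3 + 7891 = 92090/3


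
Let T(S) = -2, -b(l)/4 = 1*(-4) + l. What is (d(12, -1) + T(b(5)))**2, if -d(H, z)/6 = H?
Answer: 5476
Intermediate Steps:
d(H, z) = -6*H
b(l) = 16 - 4*l (b(l) = -4*(1*(-4) + l) = -4*(-4 + l) = 16 - 4*l)
(d(12, -1) + T(b(5)))**2 = (-6*12 - 2)**2 = (-72 - 2)**2 = (-74)**2 = 5476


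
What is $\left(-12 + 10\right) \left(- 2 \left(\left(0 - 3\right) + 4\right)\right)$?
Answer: $4$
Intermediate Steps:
$\left(-12 + 10\right) \left(- 2 \left(\left(0 - 3\right) + 4\right)\right) = - 2 \left(- 2 \left(-3 + 4\right)\right) = - 2 \left(\left(-2\right) 1\right) = \left(-2\right) \left(-2\right) = 4$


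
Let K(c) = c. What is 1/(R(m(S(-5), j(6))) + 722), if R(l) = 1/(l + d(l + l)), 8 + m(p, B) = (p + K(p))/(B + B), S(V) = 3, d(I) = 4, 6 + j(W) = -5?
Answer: 47/33923 ≈ 0.0013855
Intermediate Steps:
j(W) = -11 (j(W) = -6 - 5 = -11)
m(p, B) = -8 + p/B (m(p, B) = -8 + (p + p)/(B + B) = -8 + (2*p)/((2*B)) = -8 + (2*p)*(1/(2*B)) = -8 + p/B)
R(l) = 1/(4 + l) (R(l) = 1/(l + 4) = 1/(4 + l))
1/(R(m(S(-5), j(6))) + 722) = 1/(1/(4 + (-8 + 3/(-11))) + 722) = 1/(1/(4 + (-8 + 3*(-1/11))) + 722) = 1/(1/(4 + (-8 - 3/11)) + 722) = 1/(1/(4 - 91/11) + 722) = 1/(1/(-47/11) + 722) = 1/(-11/47 + 722) = 1/(33923/47) = 47/33923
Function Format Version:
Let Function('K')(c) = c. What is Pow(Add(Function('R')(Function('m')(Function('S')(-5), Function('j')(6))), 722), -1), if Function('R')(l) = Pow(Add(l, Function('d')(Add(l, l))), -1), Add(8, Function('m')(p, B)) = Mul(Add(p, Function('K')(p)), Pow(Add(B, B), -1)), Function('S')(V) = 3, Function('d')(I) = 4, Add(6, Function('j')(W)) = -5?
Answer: Rational(47, 33923) ≈ 0.0013855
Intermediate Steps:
Function('j')(W) = -11 (Function('j')(W) = Add(-6, -5) = -11)
Function('m')(p, B) = Add(-8, Mul(p, Pow(B, -1))) (Function('m')(p, B) = Add(-8, Mul(Add(p, p), Pow(Add(B, B), -1))) = Add(-8, Mul(Mul(2, p), Pow(Mul(2, B), -1))) = Add(-8, Mul(Mul(2, p), Mul(Rational(1, 2), Pow(B, -1)))) = Add(-8, Mul(p, Pow(B, -1))))
Function('R')(l) = Pow(Add(4, l), -1) (Function('R')(l) = Pow(Add(l, 4), -1) = Pow(Add(4, l), -1))
Pow(Add(Function('R')(Function('m')(Function('S')(-5), Function('j')(6))), 722), -1) = Pow(Add(Pow(Add(4, Add(-8, Mul(3, Pow(-11, -1)))), -1), 722), -1) = Pow(Add(Pow(Add(4, Add(-8, Mul(3, Rational(-1, 11)))), -1), 722), -1) = Pow(Add(Pow(Add(4, Add(-8, Rational(-3, 11))), -1), 722), -1) = Pow(Add(Pow(Add(4, Rational(-91, 11)), -1), 722), -1) = Pow(Add(Pow(Rational(-47, 11), -1), 722), -1) = Pow(Add(Rational(-11, 47), 722), -1) = Pow(Rational(33923, 47), -1) = Rational(47, 33923)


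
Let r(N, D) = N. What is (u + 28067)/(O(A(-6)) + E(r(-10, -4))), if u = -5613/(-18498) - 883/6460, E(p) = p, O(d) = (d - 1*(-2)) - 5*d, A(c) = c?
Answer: 558990745101/318658880 ≈ 1754.2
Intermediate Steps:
O(d) = 2 - 4*d (O(d) = (d + 2) - 5*d = (2 + d) - 5*d = 2 - 4*d)
u = 3321041/19916180 (u = -5613*(-1/18498) - 883*1/6460 = 1871/6166 - 883/6460 = 3321041/19916180 ≈ 0.16675)
(u + 28067)/(O(A(-6)) + E(r(-10, -4))) = (3321041/19916180 + 28067)/((2 - 4*(-6)) - 10) = 558990745101/(19916180*((2 + 24) - 10)) = 558990745101/(19916180*(26 - 10)) = (558990745101/19916180)/16 = (558990745101/19916180)*(1/16) = 558990745101/318658880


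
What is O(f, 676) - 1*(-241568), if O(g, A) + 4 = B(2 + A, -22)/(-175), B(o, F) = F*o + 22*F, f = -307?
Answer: 241652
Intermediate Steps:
B(o, F) = 22*F + F*o
O(g, A) = -172/175 + 22*A/175 (O(g, A) = -4 - 22*(22 + (2 + A))/(-175) = -4 - 22*(24 + A)*(-1/175) = -4 + (-528 - 22*A)*(-1/175) = -4 + (528/175 + 22*A/175) = -172/175 + 22*A/175)
O(f, 676) - 1*(-241568) = (-172/175 + (22/175)*676) - 1*(-241568) = (-172/175 + 14872/175) + 241568 = 84 + 241568 = 241652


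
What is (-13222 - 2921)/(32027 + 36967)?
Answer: -5381/22998 ≈ -0.23398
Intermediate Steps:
(-13222 - 2921)/(32027 + 36967) = -16143/68994 = -16143*1/68994 = -5381/22998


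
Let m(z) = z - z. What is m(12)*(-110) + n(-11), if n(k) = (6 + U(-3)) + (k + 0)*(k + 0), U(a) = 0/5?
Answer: 127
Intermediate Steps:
U(a) = 0 (U(a) = 0*(⅕) = 0)
n(k) = 6 + k² (n(k) = (6 + 0) + (k + 0)*(k + 0) = 6 + k*k = 6 + k²)
m(z) = 0
m(12)*(-110) + n(-11) = 0*(-110) + (6 + (-11)²) = 0 + (6 + 121) = 0 + 127 = 127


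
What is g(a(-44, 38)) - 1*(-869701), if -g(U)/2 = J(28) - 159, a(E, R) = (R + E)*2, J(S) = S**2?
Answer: 868451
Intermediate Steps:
a(E, R) = 2*E + 2*R (a(E, R) = (E + R)*2 = 2*E + 2*R)
g(U) = -1250 (g(U) = -2*(28**2 - 159) = -2*(784 - 159) = -2*625 = -1250)
g(a(-44, 38)) - 1*(-869701) = -1250 - 1*(-869701) = -1250 + 869701 = 868451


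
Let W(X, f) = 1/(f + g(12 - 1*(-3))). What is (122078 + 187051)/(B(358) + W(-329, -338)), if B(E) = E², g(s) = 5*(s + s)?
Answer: 58116252/24094831 ≈ 2.4120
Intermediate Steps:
g(s) = 10*s (g(s) = 5*(2*s) = 10*s)
W(X, f) = 1/(150 + f) (W(X, f) = 1/(f + 10*(12 - 1*(-3))) = 1/(f + 10*(12 + 3)) = 1/(f + 10*15) = 1/(f + 150) = 1/(150 + f))
(122078 + 187051)/(B(358) + W(-329, -338)) = (122078 + 187051)/(358² + 1/(150 - 338)) = 309129/(128164 + 1/(-188)) = 309129/(128164 - 1/188) = 309129/(24094831/188) = 309129*(188/24094831) = 58116252/24094831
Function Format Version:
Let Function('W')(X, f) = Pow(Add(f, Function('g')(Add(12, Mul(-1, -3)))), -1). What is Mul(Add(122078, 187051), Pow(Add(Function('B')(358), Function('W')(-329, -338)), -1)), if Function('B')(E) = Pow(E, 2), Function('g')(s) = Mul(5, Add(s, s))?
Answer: Rational(58116252, 24094831) ≈ 2.4120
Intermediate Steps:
Function('g')(s) = Mul(10, s) (Function('g')(s) = Mul(5, Mul(2, s)) = Mul(10, s))
Function('W')(X, f) = Pow(Add(150, f), -1) (Function('W')(X, f) = Pow(Add(f, Mul(10, Add(12, Mul(-1, -3)))), -1) = Pow(Add(f, Mul(10, Add(12, 3))), -1) = Pow(Add(f, Mul(10, 15)), -1) = Pow(Add(f, 150), -1) = Pow(Add(150, f), -1))
Mul(Add(122078, 187051), Pow(Add(Function('B')(358), Function('W')(-329, -338)), -1)) = Mul(Add(122078, 187051), Pow(Add(Pow(358, 2), Pow(Add(150, -338), -1)), -1)) = Mul(309129, Pow(Add(128164, Pow(-188, -1)), -1)) = Mul(309129, Pow(Add(128164, Rational(-1, 188)), -1)) = Mul(309129, Pow(Rational(24094831, 188), -1)) = Mul(309129, Rational(188, 24094831)) = Rational(58116252, 24094831)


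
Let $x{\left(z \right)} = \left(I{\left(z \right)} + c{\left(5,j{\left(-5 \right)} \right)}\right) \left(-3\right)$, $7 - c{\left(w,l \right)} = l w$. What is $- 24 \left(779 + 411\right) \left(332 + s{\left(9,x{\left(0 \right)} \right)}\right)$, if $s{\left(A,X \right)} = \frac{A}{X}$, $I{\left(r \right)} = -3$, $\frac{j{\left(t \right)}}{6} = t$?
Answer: $- \frac{104295000}{11} \approx -9.4814 \cdot 10^{6}$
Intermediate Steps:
$j{\left(t \right)} = 6 t$
$c{\left(w,l \right)} = 7 - l w$
$x{\left(z \right)} = -462$ ($x{\left(z \right)} = \left(-3 - \left(-7 + 6 \left(-5\right) 5\right)\right) \left(-3\right) = \left(-3 - \left(-7 - 150\right)\right) \left(-3\right) = \left(-3 + \left(7 + 150\right)\right) \left(-3\right) = \left(-3 + 157\right) \left(-3\right) = 154 \left(-3\right) = -462$)
$- 24 \left(779 + 411\right) \left(332 + s{\left(9,x{\left(0 \right)} \right)}\right) = - 24 \left(779 + 411\right) \left(332 + \frac{9}{-462}\right) = - 24 \cdot 1190 \left(332 + 9 \left(- \frac{1}{462}\right)\right) = - 24 \cdot 1190 \left(332 - \frac{3}{154}\right) = - 24 \cdot 1190 \cdot \frac{51125}{154} = \left(-24\right) \frac{4345625}{11} = - \frac{104295000}{11}$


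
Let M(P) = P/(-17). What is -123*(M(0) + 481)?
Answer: -59163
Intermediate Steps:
M(P) = -P/17 (M(P) = P*(-1/17) = -P/17)
-123*(M(0) + 481) = -123*(-1/17*0 + 481) = -123*(0 + 481) = -123*481 = -59163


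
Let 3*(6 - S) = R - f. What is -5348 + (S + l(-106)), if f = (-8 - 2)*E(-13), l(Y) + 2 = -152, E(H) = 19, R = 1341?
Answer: -18019/3 ≈ -6006.3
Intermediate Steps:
l(Y) = -154 (l(Y) = -2 - 152 = -154)
f = -190 (f = (-8 - 2)*19 = -10*19 = -190)
S = -1513/3 (S = 6 - (1341 - 1*(-190))/3 = 6 - (1341 + 190)/3 = 6 - 1/3*1531 = 6 - 1531/3 = -1513/3 ≈ -504.33)
-5348 + (S + l(-106)) = -5348 + (-1513/3 - 154) = -5348 - 1975/3 = -18019/3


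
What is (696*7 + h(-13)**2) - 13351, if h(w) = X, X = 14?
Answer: -8283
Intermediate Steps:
h(w) = 14
(696*7 + h(-13)**2) - 13351 = (696*7 + 14**2) - 13351 = (4872 + 196) - 13351 = 5068 - 13351 = -8283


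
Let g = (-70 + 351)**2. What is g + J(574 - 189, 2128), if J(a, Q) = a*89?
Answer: 113226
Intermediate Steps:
J(a, Q) = 89*a
g = 78961 (g = 281**2 = 78961)
g + J(574 - 189, 2128) = 78961 + 89*(574 - 189) = 78961 + 89*385 = 78961 + 34265 = 113226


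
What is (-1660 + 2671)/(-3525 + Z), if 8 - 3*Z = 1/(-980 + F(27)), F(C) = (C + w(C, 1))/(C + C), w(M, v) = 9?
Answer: -8910954/31045843 ≈ -0.28703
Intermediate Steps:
F(C) = (9 + C)/(2*C) (F(C) = (C + 9)/(C + C) = (9 + C)/((2*C)) = (9 + C)*(1/(2*C)) = (9 + C)/(2*C))
Z = 23507/8814 (Z = 8/3 - 1/(3*(-980 + (½)*(9 + 27)/27)) = 8/3 - 1/(3*(-980 + (½)*(1/27)*36)) = 8/3 - 1/(3*(-980 + ⅔)) = 8/3 - 1/(3*(-2938/3)) = 8/3 - ⅓*(-3/2938) = 8/3 + 1/2938 = 23507/8814 ≈ 2.6670)
(-1660 + 2671)/(-3525 + Z) = (-1660 + 2671)/(-3525 + 23507/8814) = 1011/(-31045843/8814) = 1011*(-8814/31045843) = -8910954/31045843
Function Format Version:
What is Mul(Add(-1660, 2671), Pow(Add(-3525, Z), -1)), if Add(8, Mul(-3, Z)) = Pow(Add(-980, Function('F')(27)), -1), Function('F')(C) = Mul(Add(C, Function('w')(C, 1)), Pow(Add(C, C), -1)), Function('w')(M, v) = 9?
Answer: Rational(-8910954, 31045843) ≈ -0.28703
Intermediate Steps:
Function('F')(C) = Mul(Rational(1, 2), Pow(C, -1), Add(9, C)) (Function('F')(C) = Mul(Add(C, 9), Pow(Add(C, C), -1)) = Mul(Add(9, C), Pow(Mul(2, C), -1)) = Mul(Add(9, C), Mul(Rational(1, 2), Pow(C, -1))) = Mul(Rational(1, 2), Pow(C, -1), Add(9, C)))
Z = Rational(23507, 8814) (Z = Add(Rational(8, 3), Mul(Rational(-1, 3), Pow(Add(-980, Mul(Rational(1, 2), Pow(27, -1), Add(9, 27))), -1))) = Add(Rational(8, 3), Mul(Rational(-1, 3), Pow(Add(-980, Mul(Rational(1, 2), Rational(1, 27), 36)), -1))) = Add(Rational(8, 3), Mul(Rational(-1, 3), Pow(Add(-980, Rational(2, 3)), -1))) = Add(Rational(8, 3), Mul(Rational(-1, 3), Pow(Rational(-2938, 3), -1))) = Add(Rational(8, 3), Mul(Rational(-1, 3), Rational(-3, 2938))) = Add(Rational(8, 3), Rational(1, 2938)) = Rational(23507, 8814) ≈ 2.6670)
Mul(Add(-1660, 2671), Pow(Add(-3525, Z), -1)) = Mul(Add(-1660, 2671), Pow(Add(-3525, Rational(23507, 8814)), -1)) = Mul(1011, Pow(Rational(-31045843, 8814), -1)) = Mul(1011, Rational(-8814, 31045843)) = Rational(-8910954, 31045843)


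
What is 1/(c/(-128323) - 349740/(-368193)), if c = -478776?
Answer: 15749210113/73720552596 ≈ 0.21363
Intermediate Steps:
1/(c/(-128323) - 349740/(-368193)) = 1/(-478776/(-128323) - 349740/(-368193)) = 1/(-478776*(-1/128323) - 349740*(-1/368193)) = 1/(478776/128323 + 116580/122731) = 1/(73720552596/15749210113) = 15749210113/73720552596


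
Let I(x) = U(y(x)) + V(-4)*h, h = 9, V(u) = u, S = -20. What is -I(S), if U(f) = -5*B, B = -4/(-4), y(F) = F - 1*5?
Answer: 41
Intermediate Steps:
y(F) = -5 + F (y(F) = F - 5 = -5 + F)
B = 1 (B = -4*(-¼) = 1)
U(f) = -5 (U(f) = -5*1 = -5)
I(x) = -41 (I(x) = -5 - 4*9 = -5 - 36 = -41)
-I(S) = -1*(-41) = 41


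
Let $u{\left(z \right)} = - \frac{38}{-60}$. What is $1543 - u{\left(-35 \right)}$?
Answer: $\frac{46271}{30} \approx 1542.4$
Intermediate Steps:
$u{\left(z \right)} = \frac{19}{30}$ ($u{\left(z \right)} = \left(-38\right) \left(- \frac{1}{60}\right) = \frac{19}{30}$)
$1543 - u{\left(-35 \right)} = 1543 - \frac{19}{30} = \frac{46271}{30}$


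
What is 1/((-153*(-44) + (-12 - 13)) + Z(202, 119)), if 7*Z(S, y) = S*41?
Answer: 7/55231 ≈ 0.00012674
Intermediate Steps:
Z(S, y) = 41*S/7 (Z(S, y) = (S*41)/7 = (41*S)/7 = 41*S/7)
1/((-153*(-44) + (-12 - 13)) + Z(202, 119)) = 1/((-153*(-44) + (-12 - 13)) + (41/7)*202) = 1/((6732 - 25) + 8282/7) = 1/(6707 + 8282/7) = 1/(55231/7) = 7/55231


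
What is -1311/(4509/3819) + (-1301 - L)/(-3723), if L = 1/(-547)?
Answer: -377513294045/340092327 ≈ -1110.0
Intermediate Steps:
L = -1/547 ≈ -0.0018282
-1311/(4509/3819) + (-1301 - L)/(-3723) = -1311/(4509/3819) + (-1301 - 1*(-1/547))/(-3723) = -1311/(4509*(1/3819)) + (-1301 + 1/547)*(-1/3723) = -1311/1503/1273 - 711646/547*(-1/3723) = -1311*1273/1503 + 711646/2036481 = -556301/501 + 711646/2036481 = -377513294045/340092327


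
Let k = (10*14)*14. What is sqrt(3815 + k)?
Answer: 5*sqrt(231) ≈ 75.993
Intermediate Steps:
k = 1960 (k = 140*14 = 1960)
sqrt(3815 + k) = sqrt(3815 + 1960) = sqrt(5775) = 5*sqrt(231)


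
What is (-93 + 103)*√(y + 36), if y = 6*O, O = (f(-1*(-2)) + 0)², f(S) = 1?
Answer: 10*√42 ≈ 64.807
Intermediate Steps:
O = 1 (O = (1 + 0)² = 1² = 1)
y = 6 (y = 6*1 = 6)
(-93 + 103)*√(y + 36) = (-93 + 103)*√(6 + 36) = 10*√42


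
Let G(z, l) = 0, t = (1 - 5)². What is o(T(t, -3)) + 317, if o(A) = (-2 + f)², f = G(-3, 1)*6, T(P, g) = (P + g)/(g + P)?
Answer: 321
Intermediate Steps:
t = 16 (t = (-4)² = 16)
T(P, g) = 1 (T(P, g) = (P + g)/(P + g) = 1)
f = 0 (f = 0*6 = 0)
o(A) = 4 (o(A) = (-2 + 0)² = (-2)² = 4)
o(T(t, -3)) + 317 = 4 + 317 = 321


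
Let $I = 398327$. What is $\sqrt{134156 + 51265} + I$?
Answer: $398327 + \sqrt{185421} \approx 3.9876 \cdot 10^{5}$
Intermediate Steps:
$\sqrt{134156 + 51265} + I = \sqrt{134156 + 51265} + 398327 = \sqrt{185421} + 398327 = 398327 + \sqrt{185421}$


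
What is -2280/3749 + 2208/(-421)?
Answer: -9237672/1578329 ≈ -5.8528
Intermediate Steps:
-2280/3749 + 2208/(-421) = -2280*1/3749 + 2208*(-1/421) = -2280/3749 - 2208/421 = -9237672/1578329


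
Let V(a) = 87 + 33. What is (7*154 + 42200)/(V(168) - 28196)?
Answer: -21639/14038 ≈ -1.5415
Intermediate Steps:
V(a) = 120
(7*154 + 42200)/(V(168) - 28196) = (7*154 + 42200)/(120 - 28196) = (1078 + 42200)/(-28076) = 43278*(-1/28076) = -21639/14038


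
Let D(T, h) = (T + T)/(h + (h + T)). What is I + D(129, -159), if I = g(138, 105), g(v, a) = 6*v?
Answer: 52078/63 ≈ 826.63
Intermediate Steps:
D(T, h) = 2*T/(T + 2*h) (D(T, h) = (2*T)/(h + (T + h)) = (2*T)/(T + 2*h) = 2*T/(T + 2*h))
I = 828 (I = 6*138 = 828)
I + D(129, -159) = 828 + 2*129/(129 + 2*(-159)) = 828 + 2*129/(129 - 318) = 828 + 2*129/(-189) = 828 + 2*129*(-1/189) = 828 - 86/63 = 52078/63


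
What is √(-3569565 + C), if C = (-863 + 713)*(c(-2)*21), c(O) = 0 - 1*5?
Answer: I*√3553815 ≈ 1885.2*I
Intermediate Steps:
c(O) = -5 (c(O) = 0 - 5 = -5)
C = 15750 (C = (-863 + 713)*(-5*21) = -150*(-105) = 15750)
√(-3569565 + C) = √(-3569565 + 15750) = √(-3553815) = I*√3553815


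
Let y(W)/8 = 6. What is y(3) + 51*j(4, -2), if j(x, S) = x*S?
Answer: -360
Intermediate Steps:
j(x, S) = S*x
y(W) = 48 (y(W) = 8*6 = 48)
y(3) + 51*j(4, -2) = 48 + 51*(-2*4) = 48 + 51*(-8) = 48 - 408 = -360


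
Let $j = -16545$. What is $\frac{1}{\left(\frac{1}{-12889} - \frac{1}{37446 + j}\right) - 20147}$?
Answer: $- \frac{269392989}{5427460583173} \approx -4.9635 \cdot 10^{-5}$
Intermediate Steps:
$\frac{1}{\left(\frac{1}{-12889} - \frac{1}{37446 + j}\right) - 20147} = \frac{1}{\left(\frac{1}{-12889} - \frac{1}{37446 - 16545}\right) - 20147} = \frac{1}{\left(- \frac{1}{12889} - \frac{1}{20901}\right) - 20147} = \frac{1}{- \frac{33790}{269392989} - 20147} = \frac{1}{- \frac{5427460583173}{269392989}} = - \frac{269392989}{5427460583173}$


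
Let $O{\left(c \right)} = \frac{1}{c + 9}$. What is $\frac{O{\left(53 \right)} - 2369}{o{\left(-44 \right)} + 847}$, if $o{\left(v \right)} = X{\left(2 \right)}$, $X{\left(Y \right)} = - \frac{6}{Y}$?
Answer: $- \frac{146877}{52328} \approx -2.8069$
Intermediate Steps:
$O{\left(c \right)} = \frac{1}{9 + c}$
$o{\left(v \right)} = -3$ ($o{\left(v \right)} = - \frac{6}{2} = \left(-6\right) \frac{1}{2} = -3$)
$\frac{O{\left(53 \right)} - 2369}{o{\left(-44 \right)} + 847} = \frac{\frac{1}{9 + 53} - 2369}{-3 + 847} = \frac{\frac{1}{62} - 2369}{844} = \left(\frac{1}{62} - 2369\right) \frac{1}{844} = \left(- \frac{146877}{62}\right) \frac{1}{844} = - \frac{146877}{52328}$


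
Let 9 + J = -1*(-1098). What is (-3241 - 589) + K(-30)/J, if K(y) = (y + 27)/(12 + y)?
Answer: -25025219/6534 ≈ -3830.0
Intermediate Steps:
K(y) = (27 + y)/(12 + y)
J = 1089 (J = -9 - 1*(-1098) = -9 + 1098 = 1089)
(-3241 - 589) + K(-30)/J = (-3241 - 589) + ((27 - 30)/(12 - 30))/1089 = -3830 + (-3/(-18))*(1/1089) = -3830 - 1/18*(-3)*(1/1089) = -3830 + (1/6)*(1/1089) = -3830 + 1/6534 = -25025219/6534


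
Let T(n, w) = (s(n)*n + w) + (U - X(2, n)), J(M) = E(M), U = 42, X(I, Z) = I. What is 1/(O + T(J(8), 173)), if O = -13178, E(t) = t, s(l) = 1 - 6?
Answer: -1/13005 ≈ -7.6893e-5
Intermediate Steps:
s(l) = -5
J(M) = M
T(n, w) = 40 + w - 5*n (T(n, w) = (-5*n + w) + (42 - 1*2) = (w - 5*n) + (42 - 2) = (w - 5*n) + 40 = 40 + w - 5*n)
1/(O + T(J(8), 173)) = 1/(-13178 + (40 + 173 - 5*8)) = 1/(-13178 + (40 + 173 - 40)) = 1/(-13178 + 173) = 1/(-13005) = -1/13005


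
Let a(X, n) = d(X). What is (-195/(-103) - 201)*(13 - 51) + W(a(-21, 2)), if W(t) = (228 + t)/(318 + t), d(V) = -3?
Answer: 5455643/721 ≈ 7566.8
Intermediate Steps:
a(X, n) = -3
W(t) = (228 + t)/(318 + t)
(-195/(-103) - 201)*(13 - 51) + W(a(-21, 2)) = (-195/(-103) - 201)*(13 - 51) + (228 - 3)/(318 - 3) = (-195*(-1/103) - 201)*(-38) + 225/315 = (195/103 - 201)*(-38) + (1/315)*225 = -20508/103*(-38) + 5/7 = 779304/103 + 5/7 = 5455643/721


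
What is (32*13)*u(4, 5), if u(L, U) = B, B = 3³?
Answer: 11232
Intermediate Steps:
B = 27
u(L, U) = 27
(32*13)*u(4, 5) = (32*13)*27 = 416*27 = 11232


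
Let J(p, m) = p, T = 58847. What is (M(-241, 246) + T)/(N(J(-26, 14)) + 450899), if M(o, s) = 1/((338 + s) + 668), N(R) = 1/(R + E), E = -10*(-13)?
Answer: 1915587570/14677664561 ≈ 0.13051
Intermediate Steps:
E = 130
N(R) = 1/(130 + R) (N(R) = 1/(R + 130) = 1/(130 + R))
M(o, s) = 1/(1006 + s)
(M(-241, 246) + T)/(N(J(-26, 14)) + 450899) = (1/(1006 + 246) + 58847)/(1/(130 - 26) + 450899) = (1/1252 + 58847)/(1/104 + 450899) = 73676445/(1252*(46893497/104)) = (73676445/1252)*(104/46893497) = 1915587570/14677664561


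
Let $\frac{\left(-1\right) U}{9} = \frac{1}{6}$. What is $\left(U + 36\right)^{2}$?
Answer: $\frac{4761}{4} \approx 1190.3$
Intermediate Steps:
$U = - \frac{3}{2}$ ($U = - \frac{9}{6} = \left(-9\right) \frac{1}{6} = - \frac{3}{2} \approx -1.5$)
$\left(U + 36\right)^{2} = \left(- \frac{3}{2} + 36\right)^{2} = \left(\frac{69}{2}\right)^{2} = \frac{4761}{4}$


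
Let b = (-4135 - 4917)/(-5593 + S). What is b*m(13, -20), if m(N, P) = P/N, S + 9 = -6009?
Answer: -181040/150943 ≈ -1.1994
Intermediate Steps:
S = -6018 (S = -9 - 6009 = -6018)
b = 9052/11611 (b = (-4135 - 4917)/(-5593 - 6018) = -9052/(-11611) = -9052*(-1/11611) = 9052/11611 ≈ 0.77961)
b*m(13, -20) = 9052*(-20/13)/11611 = 9052*(-20*1/13)/11611 = (9052/11611)*(-20/13) = -181040/150943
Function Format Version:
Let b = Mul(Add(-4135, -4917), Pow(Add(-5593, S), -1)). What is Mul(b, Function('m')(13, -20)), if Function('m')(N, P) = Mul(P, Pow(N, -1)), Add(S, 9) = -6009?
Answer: Rational(-181040, 150943) ≈ -1.1994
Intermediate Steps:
S = -6018 (S = Add(-9, -6009) = -6018)
b = Rational(9052, 11611) (b = Mul(Add(-4135, -4917), Pow(Add(-5593, -6018), -1)) = Mul(-9052, Pow(-11611, -1)) = Mul(-9052, Rational(-1, 11611)) = Rational(9052, 11611) ≈ 0.77961)
Mul(b, Function('m')(13, -20)) = Mul(Rational(9052, 11611), Mul(-20, Pow(13, -1))) = Mul(Rational(9052, 11611), Mul(-20, Rational(1, 13))) = Mul(Rational(9052, 11611), Rational(-20, 13)) = Rational(-181040, 150943)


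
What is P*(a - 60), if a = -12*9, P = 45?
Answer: -7560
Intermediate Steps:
a = -108
P*(a - 60) = 45*(-108 - 60) = 45*(-168) = -7560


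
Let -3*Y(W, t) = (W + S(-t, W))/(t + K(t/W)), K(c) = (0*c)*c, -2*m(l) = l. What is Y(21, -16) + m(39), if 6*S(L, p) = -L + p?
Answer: -5485/288 ≈ -19.045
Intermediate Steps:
m(l) = -l/2
S(L, p) = -L/6 + p/6 (S(L, p) = (-L + p)/6 = (p - L)/6 = -L/6 + p/6)
K(c) = 0 (K(c) = 0*c = 0)
Y(W, t) = -(t/6 + 7*W/6)/(3*t) (Y(W, t) = -(W + (-(-1)*t/6 + W/6))/(3*(t + 0)) = -(W + (t/6 + W/6))/(3*t) = -(W + (W/6 + t/6))/(3*t) = -(t/6 + 7*W/6)/(3*t))
Y(21, -16) + m(39) = (1/18)*(-1*(-16) - 7*21)/(-16) - ½*39 = (1/18)*(-1/16)*(16 - 147) - 39/2 = (1/18)*(-1/16)*(-131) - 39/2 = 131/288 - 39/2 = -5485/288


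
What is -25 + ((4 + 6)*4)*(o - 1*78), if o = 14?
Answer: -2585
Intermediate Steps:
-25 + ((4 + 6)*4)*(o - 1*78) = -25 + ((4 + 6)*4)*(14 - 1*78) = -25 + (10*4)*(14 - 78) = -25 + 40*(-64) = -25 - 2560 = -2585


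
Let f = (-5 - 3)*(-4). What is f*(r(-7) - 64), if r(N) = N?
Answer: -2272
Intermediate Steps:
f = 32 (f = -8*(-4) = 32)
f*(r(-7) - 64) = 32*(-7 - 64) = 32*(-71) = -2272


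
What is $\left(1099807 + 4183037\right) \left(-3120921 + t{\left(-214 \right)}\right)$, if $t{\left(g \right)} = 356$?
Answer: $-16485458086860$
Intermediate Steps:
$\left(1099807 + 4183037\right) \left(-3120921 + t{\left(-214 \right)}\right) = \left(1099807 + 4183037\right) \left(-3120921 + 356\right) = 5282844 \left(-3120565\right) = -16485458086860$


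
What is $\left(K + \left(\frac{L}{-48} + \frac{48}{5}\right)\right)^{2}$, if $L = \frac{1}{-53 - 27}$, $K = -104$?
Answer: $\frac{5256105001}{589824} \approx 8911.3$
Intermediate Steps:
$L = - \frac{1}{80}$ ($L = \frac{1}{-80} = - \frac{1}{80} \approx -0.0125$)
$\left(K + \left(\frac{L}{-48} + \frac{48}{5}\right)\right)^{2} = \left(-104 + \left(- \frac{1}{80 \left(-48\right)} + \frac{48}{5}\right)\right)^{2} = \left(-104 + \left(\left(- \frac{1}{80}\right) \left(- \frac{1}{48}\right) + 48 \cdot \frac{1}{5}\right)\right)^{2} = \left(-104 + \left(\frac{1}{3840} + \frac{48}{5}\right)\right)^{2} = \left(-104 + \frac{7373}{768}\right)^{2} = \left(- \frac{72499}{768}\right)^{2} = \frac{5256105001}{589824}$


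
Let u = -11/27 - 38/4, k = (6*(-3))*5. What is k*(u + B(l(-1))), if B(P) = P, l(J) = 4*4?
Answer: -1645/3 ≈ -548.33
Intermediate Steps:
l(J) = 16
k = -90 (k = -18*5 = -90)
u = -535/54 (u = -11*1/27 - 38*1/4 = -11/27 - 19/2 = -535/54 ≈ -9.9074)
k*(u + B(l(-1))) = -90*(-535/54 + 16) = -90*329/54 = -1645/3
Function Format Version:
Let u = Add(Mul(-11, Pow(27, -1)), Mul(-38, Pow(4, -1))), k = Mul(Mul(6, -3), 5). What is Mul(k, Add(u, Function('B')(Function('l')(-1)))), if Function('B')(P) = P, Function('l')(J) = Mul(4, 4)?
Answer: Rational(-1645, 3) ≈ -548.33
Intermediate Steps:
Function('l')(J) = 16
k = -90 (k = Mul(-18, 5) = -90)
u = Rational(-535, 54) (u = Add(Mul(-11, Rational(1, 27)), Mul(-38, Rational(1, 4))) = Add(Rational(-11, 27), Rational(-19, 2)) = Rational(-535, 54) ≈ -9.9074)
Mul(k, Add(u, Function('B')(Function('l')(-1)))) = Mul(-90, Add(Rational(-535, 54), 16)) = Mul(-90, Rational(329, 54)) = Rational(-1645, 3)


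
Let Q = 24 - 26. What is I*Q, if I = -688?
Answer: 1376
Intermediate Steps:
Q = -2
I*Q = -688*(-2) = 1376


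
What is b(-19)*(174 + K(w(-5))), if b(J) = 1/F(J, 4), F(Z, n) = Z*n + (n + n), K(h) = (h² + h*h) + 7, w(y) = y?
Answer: -231/68 ≈ -3.3971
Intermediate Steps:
K(h) = 7 + 2*h² (K(h) = (h² + h²) + 7 = 2*h² + 7 = 7 + 2*h²)
F(Z, n) = 2*n + Z*n (F(Z, n) = Z*n + 2*n = 2*n + Z*n)
b(J) = 1/(8 + 4*J) (b(J) = 1/(4*(2 + J)) = 1/(8 + 4*J))
b(-19)*(174 + K(w(-5))) = (1/(4*(2 - 19)))*(174 + (7 + 2*(-5)²)) = ((¼)/(-17))*(174 + (7 + 2*25)) = ((¼)*(-1/17))*(174 + (7 + 50)) = -(174 + 57)/68 = -1/68*231 = -231/68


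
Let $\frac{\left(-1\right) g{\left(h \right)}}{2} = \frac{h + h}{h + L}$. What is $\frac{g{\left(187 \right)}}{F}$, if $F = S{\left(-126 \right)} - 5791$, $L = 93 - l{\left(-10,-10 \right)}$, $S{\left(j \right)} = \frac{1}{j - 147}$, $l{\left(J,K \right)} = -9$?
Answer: $\frac{3003}{6719012} \approx 0.00044694$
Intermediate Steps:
$S{\left(j \right)} = \frac{1}{-147 + j}$
$L = 102$ ($L = 93 - -9 = 93 + 9 = 102$)
$F = - \frac{1580944}{273}$ ($F = \frac{1}{-147 - 126} - 5791 = \frac{1}{-273} - 5791 = - \frac{1}{273} - 5791 = - \frac{1580944}{273} \approx -5791.0$)
$g{\left(h \right)} = - \frac{4 h}{102 + h}$ ($g{\left(h \right)} = - 2 \frac{h + h}{h + 102} = - 2 \frac{2 h}{102 + h} = - \frac{4 h}{102 + h}$)
$\frac{g{\left(187 \right)}}{F} = \frac{\left(-4\right) 187 \frac{1}{102 + 187}}{- \frac{1580944}{273}} = \left(-4\right) 187 \cdot \frac{1}{289} \left(- \frac{273}{1580944}\right) = \left(- \frac{44}{17}\right) \left(- \frac{273}{1580944}\right) = \frac{3003}{6719012}$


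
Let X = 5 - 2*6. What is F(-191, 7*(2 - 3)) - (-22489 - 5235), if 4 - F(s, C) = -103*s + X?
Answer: 8062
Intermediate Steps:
X = -7 (X = 5 - 12 = -7)
F(s, C) = 11 + 103*s (F(s, C) = 4 - (-103*s - 7) = 4 - (-7 - 103*s) = 4 + (7 + 103*s) = 11 + 103*s)
F(-191, 7*(2 - 3)) - (-22489 - 5235) = (11 + 103*(-191)) - (-22489 - 5235) = (11 - 19673) - 1*(-27724) = -19662 + 27724 = 8062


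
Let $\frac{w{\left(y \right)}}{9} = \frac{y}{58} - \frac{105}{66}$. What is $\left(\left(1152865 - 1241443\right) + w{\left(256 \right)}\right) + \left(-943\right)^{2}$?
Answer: $\frac{510844307}{638} \approx 8.007 \cdot 10^{5}$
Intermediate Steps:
$w{\left(y \right)} = - \frac{315}{22} + \frac{9 y}{58}$ ($w{\left(y \right)} = 9 \left(\frac{y}{58} - \frac{105}{66}\right) = 9 \left(y \frac{1}{58} - \frac{35}{22}\right) = 9 \left(\frac{y}{58} - \frac{35}{22}\right) = 9 \left(- \frac{35}{22} + \frac{y}{58}\right) = - \frac{315}{22} + \frac{9 y}{58}$)
$\left(\left(1152865 - 1241443\right) + w{\left(256 \right)}\right) + \left(-943\right)^{2} = \left(\left(1152865 - 1241443\right) + \left(- \frac{315}{22} + \frac{9}{58} \cdot 256\right)\right) + \left(-943\right)^{2} = \left(\left(1152865 - 1241443\right) + \left(- \frac{315}{22} + \frac{1152}{29}\right)\right) + 889249 = \left(-88578 + \frac{16209}{638}\right) + 889249 = - \frac{56496555}{638} + 889249 = \frac{510844307}{638}$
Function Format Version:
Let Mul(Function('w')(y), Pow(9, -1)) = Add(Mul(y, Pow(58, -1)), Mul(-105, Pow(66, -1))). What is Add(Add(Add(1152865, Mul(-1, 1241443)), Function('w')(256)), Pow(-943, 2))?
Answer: Rational(510844307, 638) ≈ 8.0070e+5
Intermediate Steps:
Function('w')(y) = Add(Rational(-315, 22), Mul(Rational(9, 58), y)) (Function('w')(y) = Mul(9, Add(Mul(y, Pow(58, -1)), Mul(-105, Pow(66, -1)))) = Mul(9, Add(Mul(y, Rational(1, 58)), Mul(-105, Rational(1, 66)))) = Mul(9, Add(Mul(Rational(1, 58), y), Rational(-35, 22))) = Mul(9, Add(Rational(-35, 22), Mul(Rational(1, 58), y))) = Add(Rational(-315, 22), Mul(Rational(9, 58), y)))
Add(Add(Add(1152865, Mul(-1, 1241443)), Function('w')(256)), Pow(-943, 2)) = Add(Add(Add(1152865, Mul(-1, 1241443)), Add(Rational(-315, 22), Mul(Rational(9, 58), 256))), Pow(-943, 2)) = Add(Add(Add(1152865, -1241443), Add(Rational(-315, 22), Rational(1152, 29))), 889249) = Add(Add(-88578, Rational(16209, 638)), 889249) = Add(Rational(-56496555, 638), 889249) = Rational(510844307, 638)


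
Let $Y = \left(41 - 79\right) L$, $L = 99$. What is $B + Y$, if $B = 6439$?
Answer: $2677$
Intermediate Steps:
$Y = -3762$ ($Y = \left(41 - 79\right) 99 = \left(-38\right) 99 = -3762$)
$B + Y = 6439 - 3762 = 2677$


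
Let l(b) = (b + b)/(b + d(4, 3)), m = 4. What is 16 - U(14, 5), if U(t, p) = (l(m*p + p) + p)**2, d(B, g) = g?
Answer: -5889/196 ≈ -30.046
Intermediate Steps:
l(b) = 2*b/(3 + b) (l(b) = (b + b)/(b + 3) = (2*b)/(3 + b) = 2*b/(3 + b))
U(t, p) = (p + 10*p/(3 + 5*p))**2 (U(t, p) = (2*(4*p + p)/(3 + (4*p + p)) + p)**2 = (2*(5*p)/(3 + 5*p) + p)**2 = (10*p/(3 + 5*p) + p)**2 = (p + 10*p/(3 + 5*p))**2)
16 - U(14, 5) = 16 - 5**2*(13 + 5*5)**2/(3 + 5*5)**2 = 16 - 25*(13 + 25)**2/(3 + 25)**2 = 16 - 25*38**2/28**2 = 16 - 25*1444/784 = 16 - 1*9025/196 = 16 - 9025/196 = -5889/196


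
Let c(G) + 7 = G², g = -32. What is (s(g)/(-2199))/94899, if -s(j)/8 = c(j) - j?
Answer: 8392/208682901 ≈ 4.0214e-5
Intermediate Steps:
c(G) = -7 + G²
s(j) = 56 - 8*j² + 8*j (s(j) = -8*((-7 + j²) - j) = -8*(-7 + j² - j) = 56 - 8*j² + 8*j)
(s(g)/(-2199))/94899 = ((56 - 8*(-32)² + 8*(-32))/(-2199))/94899 = ((56 - 8*1024 - 256)*(-1/2199))*(1/94899) = ((56 - 8192 - 256)*(-1/2199))*(1/94899) = -8392*(-1/2199)*(1/94899) = (8392/2199)*(1/94899) = 8392/208682901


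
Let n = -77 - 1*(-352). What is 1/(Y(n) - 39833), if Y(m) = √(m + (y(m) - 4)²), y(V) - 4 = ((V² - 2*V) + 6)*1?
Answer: 39833/4050488947 + 2*√1409289209/4050488947 ≈ 2.8370e-5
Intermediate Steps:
n = 275 (n = -77 + 352 = 275)
y(V) = 10 + V² - 2*V (y(V) = 4 + ((V² - 2*V) + 6)*1 = 4 + (6 + V² - 2*V)*1 = 4 + (6 + V² - 2*V) = 10 + V² - 2*V)
Y(m) = √(m + (6 + m² - 2*m)²) (Y(m) = √(m + ((10 + m² - 2*m) - 4)²) = √(m + (6 + m² - 2*m)²))
1/(Y(n) - 39833) = 1/(√(275 + (6 + 275² - 2*275)²) - 39833) = 1/(√(275 + (6 + 75625 - 550)²) - 39833) = 1/(√(275 + 75081²) - 39833) = 1/(√(275 + 5637156561) - 39833) = 1/(√5637156836 - 39833) = 1/(2*√1409289209 - 39833) = 1/(-39833 + 2*√1409289209)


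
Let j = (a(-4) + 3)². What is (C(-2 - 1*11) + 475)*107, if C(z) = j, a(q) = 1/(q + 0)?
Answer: 826147/16 ≈ 51634.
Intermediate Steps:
a(q) = 1/q
j = 121/16 (j = (1/(-4) + 3)² = (-¼ + 3)² = (11/4)² = 121/16 ≈ 7.5625)
C(z) = 121/16
(C(-2 - 1*11) + 475)*107 = (121/16 + 475)*107 = (7721/16)*107 = 826147/16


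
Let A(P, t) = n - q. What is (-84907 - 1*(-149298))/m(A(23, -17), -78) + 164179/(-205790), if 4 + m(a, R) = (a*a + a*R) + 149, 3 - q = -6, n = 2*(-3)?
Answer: 1299818823/31691660 ≈ 41.015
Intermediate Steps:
n = -6
q = 9 (q = 3 - 1*(-6) = 3 + 6 = 9)
A(P, t) = -15 (A(P, t) = -6 - 1*9 = -6 - 9 = -15)
m(a, R) = 145 + a² + R*a (m(a, R) = -4 + ((a*a + a*R) + 149) = -4 + ((a² + R*a) + 149) = -4 + (149 + a² + R*a) = 145 + a² + R*a)
(-84907 - 1*(-149298))/m(A(23, -17), -78) + 164179/(-205790) = (-84907 - 1*(-149298))/(145 + (-15)² - 78*(-15)) + 164179/(-205790) = (-84907 + 149298)/(145 + 225 + 1170) + 164179*(-1/205790) = 64391/1540 - 164179/205790 = 1299818823/31691660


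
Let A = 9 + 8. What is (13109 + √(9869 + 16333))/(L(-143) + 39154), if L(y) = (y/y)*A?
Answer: 13109/39171 + √26202/39171 ≈ 0.33879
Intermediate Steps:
A = 17
L(y) = 17 (L(y) = (y/y)*17 = 1*17 = 17)
(13109 + √(9869 + 16333))/(L(-143) + 39154) = (13109 + √(9869 + 16333))/(17 + 39154) = (13109 + √26202)/39171 = (13109 + √26202)*(1/39171) = 13109/39171 + √26202/39171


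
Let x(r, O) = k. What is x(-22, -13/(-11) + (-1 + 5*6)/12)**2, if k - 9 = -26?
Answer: 289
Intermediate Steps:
k = -17 (k = 9 - 26 = -17)
x(r, O) = -17
x(-22, -13/(-11) + (-1 + 5*6)/12)**2 = (-17)**2 = 289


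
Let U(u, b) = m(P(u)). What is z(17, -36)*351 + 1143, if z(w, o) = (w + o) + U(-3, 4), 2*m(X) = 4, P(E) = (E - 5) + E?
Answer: -4824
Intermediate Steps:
P(E) = -5 + 2*E (P(E) = (-5 + E) + E = -5 + 2*E)
m(X) = 2 (m(X) = (½)*4 = 2)
U(u, b) = 2
z(w, o) = 2 + o + w (z(w, o) = (w + o) + 2 = (o + w) + 2 = 2 + o + w)
z(17, -36)*351 + 1143 = (2 - 36 + 17)*351 + 1143 = -17*351 + 1143 = -5967 + 1143 = -4824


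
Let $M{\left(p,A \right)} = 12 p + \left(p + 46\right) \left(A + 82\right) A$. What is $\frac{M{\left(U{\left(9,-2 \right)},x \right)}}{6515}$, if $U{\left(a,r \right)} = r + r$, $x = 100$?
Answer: $\frac{764352}{6515} \approx 117.32$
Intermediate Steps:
$U{\left(a,r \right)} = 2 r$
$M{\left(p,A \right)} = 12 p + A \left(46 + p\right) \left(82 + A\right)$ ($M{\left(p,A \right)} = 12 p + \left(46 + p\right) \left(82 + A\right) A = 12 p + A \left(46 + p\right) \left(82 + A\right)$)
$\frac{M{\left(U{\left(9,-2 \right)},x \right)}}{6515} = \frac{12 \cdot 2 \left(-2\right) + 46 \cdot 100^{2} + 3772 \cdot 100 + 2 \left(-2\right) 100^{2} + 82 \cdot 100 \cdot 2 \left(-2\right)}{6515} = \left(12 \left(-4\right) + 46 \cdot 10000 + 377200 - 40000 + 82 \cdot 100 \left(-4\right)\right) \frac{1}{6515} = \left(-48 + 460000 + 377200 - 40000 - 32800\right) \frac{1}{6515} = 764352 \cdot \frac{1}{6515} = \frac{764352}{6515}$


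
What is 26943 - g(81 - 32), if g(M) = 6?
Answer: 26937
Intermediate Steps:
26943 - g(81 - 32) = 26943 - 1*6 = 26943 - 6 = 26937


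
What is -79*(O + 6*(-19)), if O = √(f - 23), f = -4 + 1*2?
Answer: 9006 - 395*I ≈ 9006.0 - 395.0*I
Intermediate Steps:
f = -2 (f = -4 + 2 = -2)
O = 5*I (O = √(-2 - 23) = √(-25) = 5*I ≈ 5.0*I)
-79*(O + 6*(-19)) = -79*(5*I + 6*(-19)) = -79*(5*I - 114) = -79*(-114 + 5*I) = 9006 - 395*I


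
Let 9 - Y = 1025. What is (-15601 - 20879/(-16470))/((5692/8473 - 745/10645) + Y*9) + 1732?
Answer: 4709660300730026327/2716527470870790 ≈ 1733.7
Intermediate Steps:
Y = -1016 (Y = 9 - 1*1025 = 9 - 1025 = -1016)
(-15601 - 20879/(-16470))/((5692/8473 - 745/10645) + Y*9) + 1732 = (-15601 - 20879/(-16470))/((5692/8473 - 745/10645) - 1016*9) + 1732 = (-15601 - 20879*(-1/16470))/((5692*(1/8473) - 745*1/10645) - 9144) + 1732 = (-15601 + 20879/16470)/((5692/8473 - 149/2129) - 9144) + 1732 = -256927591/(16470*(10855791/18039017 - 9144)) + 1732 = -256927591/(16470*(-164937915657/18039017)) + 1732 = -256927591/16470*(-18039017/164937915657) + 1732 = 4634721181818047/2716527470870790 + 1732 = 4709660300730026327/2716527470870790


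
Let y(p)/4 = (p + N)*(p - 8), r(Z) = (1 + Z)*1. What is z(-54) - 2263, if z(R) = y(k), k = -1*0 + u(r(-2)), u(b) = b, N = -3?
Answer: -2119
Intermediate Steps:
r(Z) = 1 + Z
k = -1 (k = -1*0 + (1 - 2) = 0 - 1 = -1)
y(p) = 4*(-8 + p)*(-3 + p) (y(p) = 4*((p - 3)*(p - 8)) = 4*((-3 + p)*(-8 + p)) = 4*((-8 + p)*(-3 + p)) = 4*(-8 + p)*(-3 + p))
z(R) = 144 (z(R) = 96 - 44*(-1) + 4*(-1)² = 96 + 44 + 4*1 = 96 + 44 + 4 = 144)
z(-54) - 2263 = 144 - 2263 = -2119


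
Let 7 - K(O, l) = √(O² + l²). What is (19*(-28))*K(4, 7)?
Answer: -3724 + 532*√65 ≈ 565.12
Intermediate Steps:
K(O, l) = 7 - √(O² + l²)
(19*(-28))*K(4, 7) = (19*(-28))*(7 - √(4² + 7²)) = -532*(7 - √(16 + 49)) = -532*(7 - √65) = -3724 + 532*√65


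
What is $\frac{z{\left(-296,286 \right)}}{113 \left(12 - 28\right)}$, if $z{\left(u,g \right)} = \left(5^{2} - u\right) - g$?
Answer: $- \frac{35}{1808} \approx -0.019358$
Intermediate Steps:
$z{\left(u,g \right)} = 25 - g - u$ ($z{\left(u,g \right)} = \left(25 - u\right) - g = 25 - g - u$)
$\frac{z{\left(-296,286 \right)}}{113 \left(12 - 28\right)} = \frac{25 - 286 - -296}{113 \left(12 - 28\right)} = \frac{25 - 286 + 296}{113 \left(-16\right)} = \frac{35}{-1808} = 35 \left(- \frac{1}{1808}\right) = - \frac{35}{1808}$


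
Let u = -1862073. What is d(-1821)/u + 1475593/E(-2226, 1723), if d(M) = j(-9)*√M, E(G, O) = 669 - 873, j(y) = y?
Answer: -1475593/204 + I*√1821/206897 ≈ -7233.3 + 0.00020625*I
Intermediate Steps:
E(G, O) = -204
d(M) = -9*√M
d(-1821)/u + 1475593/E(-2226, 1723) = -9*I*√1821/(-1862073) + 1475593/(-204) = -9*I*√1821*(-1/1862073) + 1475593*(-1/204) = -9*I*√1821*(-1/1862073) - 1475593/204 = I*√1821/206897 - 1475593/204 = -1475593/204 + I*√1821/206897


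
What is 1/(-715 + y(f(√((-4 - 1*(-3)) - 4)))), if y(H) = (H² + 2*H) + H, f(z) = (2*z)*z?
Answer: -1/645 ≈ -0.0015504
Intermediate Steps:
f(z) = 2*z²
y(H) = H² + 3*H
1/(-715 + y(f(√((-4 - 1*(-3)) - 4)))) = 1/(-715 + (2*(√((-4 - 1*(-3)) - 4))²)*(3 + 2*(√((-4 - 1*(-3)) - 4))²)) = 1/(-715 + (2*(√((-4 + 3) - 4))²)*(3 + 2*(√((-4 + 3) - 4))²)) = 1/(-715 + (2*(√(-1 - 4))²)*(3 + 2*(√(-1 - 4))²)) = 1/(-715 + (2*(√(-5))²)*(3 + 2*(√(-5))²)) = 1/(-715 + (2*(I*√5)²)*(3 + 2*(I*√5)²)) = 1/(-715 + (2*(-5))*(3 + 2*(-5))) = 1/(-715 - 10*(3 - 10)) = 1/(-715 - 10*(-7)) = 1/(-715 + 70) = 1/(-645) = -1/645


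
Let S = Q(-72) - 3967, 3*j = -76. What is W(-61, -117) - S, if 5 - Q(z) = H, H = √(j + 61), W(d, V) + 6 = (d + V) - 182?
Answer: 3596 + √321/3 ≈ 3602.0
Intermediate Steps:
j = -76/3 (j = (⅓)*(-76) = -76/3 ≈ -25.333)
W(d, V) = -188 + V + d (W(d, V) = -6 + ((d + V) - 182) = -6 + ((V + d) - 182) = -6 + (-182 + V + d) = -188 + V + d)
H = √321/3 (H = √(-76/3 + 61) = √(107/3) = √321/3 ≈ 5.9722)
Q(z) = 5 - √321/3
S = -3962 - √321/3 (S = (5 - √321/3) - 3967 = -3962 - √321/3 ≈ -3968.0)
W(-61, -117) - S = (-188 - 117 - 61) - (-3962 - √321/3) = -366 + (3962 + √321/3) = 3596 + √321/3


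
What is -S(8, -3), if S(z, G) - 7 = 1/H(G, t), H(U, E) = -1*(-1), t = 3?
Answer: -8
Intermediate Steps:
H(U, E) = 1
S(z, G) = 8 (S(z, G) = 7 + 1/1 = 7 + 1 = 8)
-S(8, -3) = -1*8 = -8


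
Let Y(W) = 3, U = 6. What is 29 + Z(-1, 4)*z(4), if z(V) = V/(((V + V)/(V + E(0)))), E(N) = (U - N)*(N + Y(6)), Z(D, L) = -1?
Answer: 18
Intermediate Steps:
E(N) = (3 + N)*(6 - N) (E(N) = (6 - N)*(N + 3) = (6 - N)*(3 + N) = (3 + N)*(6 - N))
z(V) = 9 + V/2 (z(V) = V/(((V + V)/(V + (18 - 1*0**2 + 3*0)))) = V/(((2*V)/(V + (18 - 1*0 + 0)))) = V/(((2*V)/(V + (18 + 0 + 0)))) = V/(((2*V)/(V + 18))) = V/(((2*V)/(18 + V))) = V/((2*V/(18 + V))) = V*((18 + V)/(2*V)) = 9 + V/2)
29 + Z(-1, 4)*z(4) = 29 - (9 + (1/2)*4) = 29 - (9 + 2) = 29 - 1*11 = 29 - 11 = 18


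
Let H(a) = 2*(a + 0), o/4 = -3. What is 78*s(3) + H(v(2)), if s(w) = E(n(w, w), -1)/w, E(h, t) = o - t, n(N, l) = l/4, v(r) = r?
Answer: -282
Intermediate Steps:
n(N, l) = l/4 (n(N, l) = l*(¼) = l/4)
o = -12 (o = 4*(-3) = -12)
E(h, t) = -12 - t
H(a) = 2*a
s(w) = -11/w (s(w) = (-12 - 1*(-1))/w = (-12 + 1)/w = -11/w)
78*s(3) + H(v(2)) = 78*(-11/3) + 2*2 = 78*(-11*⅓) + 4 = 78*(-11/3) + 4 = -286 + 4 = -282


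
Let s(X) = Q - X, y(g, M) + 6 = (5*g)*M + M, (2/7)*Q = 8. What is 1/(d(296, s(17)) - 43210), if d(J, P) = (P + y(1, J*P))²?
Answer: 1/381807471 ≈ 2.6191e-9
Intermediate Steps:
Q = 28 (Q = (7/2)*8 = 28)
y(g, M) = -6 + M + 5*M*g (y(g, M) = -6 + ((5*g)*M + M) = -6 + (5*M*g + M) = -6 + (M + 5*M*g) = -6 + M + 5*M*g)
s(X) = 28 - X
d(J, P) = (-6 + P + 6*J*P)² (d(J, P) = (P + (-6 + J*P + 5*(J*P)*1))² = (P + (-6 + J*P + 5*J*P))² = (P + (-6 + 6*J*P))² = (-6 + P + 6*J*P)²)
1/(d(296, s(17)) - 43210) = 1/((-6 + (28 - 1*17) + 6*296*(28 - 1*17))² - 43210) = 1/((-6 + (28 - 17) + 6*296*(28 - 17))² - 43210) = 1/((-6 + 11 + 6*296*11)² - 43210) = 1/((-6 + 11 + 19536)² - 43210) = 1/(19541² - 43210) = 1/(381850681 - 43210) = 1/381807471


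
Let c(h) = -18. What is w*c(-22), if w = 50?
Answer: -900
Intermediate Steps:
w*c(-22) = 50*(-18) = -900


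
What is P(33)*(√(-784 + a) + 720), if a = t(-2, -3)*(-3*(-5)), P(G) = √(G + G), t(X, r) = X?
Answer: √66*(720 + I*√814) ≈ 5849.3 + 231.78*I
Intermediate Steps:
P(G) = √2*√G (P(G) = √(2*G) = √2*√G)
a = -30 (a = -(-6)*(-5) = -2*15 = -30)
P(33)*(√(-784 + a) + 720) = (√2*√33)*(√(-784 - 30) + 720) = √66*(√(-814) + 720) = √66*(I*√814 + 720) = √66*(720 + I*√814)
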